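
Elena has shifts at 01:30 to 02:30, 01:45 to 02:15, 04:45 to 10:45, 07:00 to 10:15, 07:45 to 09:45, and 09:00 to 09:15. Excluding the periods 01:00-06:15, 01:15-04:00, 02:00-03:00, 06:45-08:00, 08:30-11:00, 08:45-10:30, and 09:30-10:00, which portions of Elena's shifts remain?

06:15–06:45, 08:00–08:30

First set merges to 01:30–02:30, 04:45–10:45.
Second set merges to 01:00–06:15, 06:45–08:00, 08:30–11:00.
01:30–02:30 lies entirely inside B → drops out.
04:45–10:45 with B removed leaves 06:15–06:45, 08:00–08:30.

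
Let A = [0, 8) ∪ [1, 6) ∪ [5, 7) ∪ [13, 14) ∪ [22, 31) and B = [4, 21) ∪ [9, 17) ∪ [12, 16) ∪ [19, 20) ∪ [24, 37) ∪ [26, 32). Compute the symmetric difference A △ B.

A, merged: [0, 8), [13, 14), [22, 31).
B, merged: [4, 21), [24, 37).
A \ B = [0, 4), [22, 24).
B \ A = [8, 13), [14, 21), [31, 37).
Union of the two gives the symmetric difference.

[0, 4) ∪ [8, 13) ∪ [14, 21) ∪ [22, 24) ∪ [31, 37)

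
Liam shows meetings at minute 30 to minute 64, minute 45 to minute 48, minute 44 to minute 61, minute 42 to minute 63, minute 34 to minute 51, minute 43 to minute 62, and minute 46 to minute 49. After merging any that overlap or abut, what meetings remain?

minute 30 to minute 64

Sort by start: minute 30 to minute 64, minute 34 to minute 51, minute 42 to minute 63, minute 43 to minute 62, minute 44 to minute 61, minute 45 to minute 48, minute 46 to minute 49.
minute 34 to minute 51 overlaps/touches minute 30 to minute 64 → extend to minute 30 to minute 64.
minute 42 to minute 63 overlaps/touches minute 30 to minute 64 → extend to minute 30 to minute 64.
minute 43 to minute 62 overlaps/touches minute 30 to minute 64 → extend to minute 30 to minute 64.
minute 44 to minute 61 overlaps/touches minute 30 to minute 64 → extend to minute 30 to minute 64.
minute 45 to minute 48 overlaps/touches minute 30 to minute 64 → extend to minute 30 to minute 64.
minute 46 to minute 49 overlaps/touches minute 30 to minute 64 → extend to minute 30 to minute 64.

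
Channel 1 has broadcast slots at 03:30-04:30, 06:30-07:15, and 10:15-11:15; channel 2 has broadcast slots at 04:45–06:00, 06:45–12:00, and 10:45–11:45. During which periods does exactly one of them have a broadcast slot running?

Second set merges to 04:45–06:00, 06:45–12:00.
A but not B: 03:30–04:30, 06:30–06:45.
B but not A: 04:45–06:00, 07:15–10:15, 11:15–12:00.
Combining gives A △ B.

03:30–04:30, 04:45–06:00, 06:30–06:45, 07:15–10:15, 11:15–12:00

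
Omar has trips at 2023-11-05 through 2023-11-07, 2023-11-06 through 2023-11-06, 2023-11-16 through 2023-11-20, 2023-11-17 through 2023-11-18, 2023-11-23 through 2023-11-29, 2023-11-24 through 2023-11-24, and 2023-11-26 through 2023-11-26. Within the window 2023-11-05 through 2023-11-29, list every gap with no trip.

Covered (merged): 2023-11-05 through 2023-11-07, 2023-11-16 through 2023-11-20, 2023-11-23 through 2023-11-29.
Uncovered inside 2023-11-05 through 2023-11-29: 2023-11-08 through 2023-11-15, 2023-11-21 through 2023-11-22.

2023-11-08 through 2023-11-15, 2023-11-21 through 2023-11-22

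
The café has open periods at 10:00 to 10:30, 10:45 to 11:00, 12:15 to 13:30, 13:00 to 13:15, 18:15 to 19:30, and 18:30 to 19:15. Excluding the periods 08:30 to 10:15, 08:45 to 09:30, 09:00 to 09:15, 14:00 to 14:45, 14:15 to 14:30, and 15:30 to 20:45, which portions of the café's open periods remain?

10:15–10:30, 10:45–11:00, 12:15–13:30

First set merges to 10:00–10:30, 10:45–11:00, 12:15–13:30, 18:15–19:30.
Second set merges to 08:30–10:15, 14:00–14:45, 15:30–20:45.
10:00–10:30 with B removed leaves 10:15–10:30.
10:45–11:00 is untouched.
12:15–13:30 is untouched.
18:15–19:30 lies entirely inside B → drops out.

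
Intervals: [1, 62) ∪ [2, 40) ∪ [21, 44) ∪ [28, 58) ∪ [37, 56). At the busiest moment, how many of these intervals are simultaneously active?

At 37, 5 of the intervals are simultaneously active.
No point has more.

5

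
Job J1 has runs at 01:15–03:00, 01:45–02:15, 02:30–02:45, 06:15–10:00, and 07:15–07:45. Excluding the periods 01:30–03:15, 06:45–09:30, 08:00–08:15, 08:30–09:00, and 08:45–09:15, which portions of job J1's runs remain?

A, merged: 01:15–03:00, 06:15–10:00.
B, merged: 01:30–03:15, 06:45–09:30.
01:15–03:00 minus B → 01:15–01:30.
06:15–10:00 minus B → 06:15–06:45, 09:30–10:00.

01:15–01:30, 06:15–06:45, 09:30–10:00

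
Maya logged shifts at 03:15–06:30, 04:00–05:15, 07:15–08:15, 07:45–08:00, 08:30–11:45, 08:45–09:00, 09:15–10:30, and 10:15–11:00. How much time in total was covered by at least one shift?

7 h 30 min

Merged: 03:15–06:30, 07:15–08:15, 08:30–11:45.
Lengths: 3 h 15 min + 1 h + 3 h 15 min = 7 h 30 min.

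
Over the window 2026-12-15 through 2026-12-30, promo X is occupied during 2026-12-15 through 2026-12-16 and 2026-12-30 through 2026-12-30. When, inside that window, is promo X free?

Covered (merged): 2026-12-15 through 2026-12-16, 2026-12-30 through 2026-12-30.
Gaps within 2026-12-15 through 2026-12-30: 2026-12-17 through 2026-12-29.

2026-12-17 through 2026-12-29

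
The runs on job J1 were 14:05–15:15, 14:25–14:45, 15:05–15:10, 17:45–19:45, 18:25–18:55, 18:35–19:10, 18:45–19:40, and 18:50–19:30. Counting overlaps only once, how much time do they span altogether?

Merged: 14:05–15:15, 17:45–19:45.
Lengths: 1 h 10 min + 2 h = 3 h 10 min.

3 h 10 min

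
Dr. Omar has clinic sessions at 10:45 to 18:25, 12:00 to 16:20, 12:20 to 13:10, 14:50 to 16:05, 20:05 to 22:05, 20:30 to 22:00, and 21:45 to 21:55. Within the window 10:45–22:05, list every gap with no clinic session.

Covered (merged): 10:45–18:25, 20:05–22:05.
Complement within 10:45–22:05: 18:25–20:05.

18:25–20:05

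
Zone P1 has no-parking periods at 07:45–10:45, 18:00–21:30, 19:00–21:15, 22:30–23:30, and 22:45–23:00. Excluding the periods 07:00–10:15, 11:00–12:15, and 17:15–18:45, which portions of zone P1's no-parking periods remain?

10:15–10:45, 18:45–21:30, 22:30–23:30

A, merged: 07:45–10:45, 18:00–21:30, 22:30–23:30.
07:45–10:45 minus B → 10:15–10:45.
18:00–21:30 minus B → 18:45–21:30.
22:30–23:30: no B overlap → unchanged.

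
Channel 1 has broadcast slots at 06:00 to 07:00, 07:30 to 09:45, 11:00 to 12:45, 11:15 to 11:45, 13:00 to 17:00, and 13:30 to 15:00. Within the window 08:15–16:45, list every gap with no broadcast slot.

09:45–11:00, 12:45–13:00

The merged coverage is 06:00–07:00, 07:30–09:45, 11:00–12:45, 13:00–17:00.
Complement within 08:15–16:45: 09:45–11:00, 12:45–13:00.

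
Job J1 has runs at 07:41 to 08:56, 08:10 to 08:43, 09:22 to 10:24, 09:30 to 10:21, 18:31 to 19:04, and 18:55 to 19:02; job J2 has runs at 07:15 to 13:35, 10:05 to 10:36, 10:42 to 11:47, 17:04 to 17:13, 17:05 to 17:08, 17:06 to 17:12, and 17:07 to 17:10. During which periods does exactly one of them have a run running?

07:15-07:41, 08:56-09:22, 10:24-13:35, 17:04-17:13, 18:31-19:04

First set merges to 07:41-08:56, 09:22-10:24, 18:31-19:04.
Second set merges to 07:15-13:35, 17:04-17:13.
A but not B: 18:31-19:04.
B but not A: 07:15-07:41, 08:56-09:22, 10:24-13:35, 17:04-17:13.
Combining gives A △ B.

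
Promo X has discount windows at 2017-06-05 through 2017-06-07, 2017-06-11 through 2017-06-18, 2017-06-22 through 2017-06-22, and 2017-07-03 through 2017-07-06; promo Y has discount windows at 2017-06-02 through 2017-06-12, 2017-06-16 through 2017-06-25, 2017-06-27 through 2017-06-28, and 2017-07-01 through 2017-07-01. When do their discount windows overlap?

2017-06-05 through 2017-06-07 overlaps B on 2017-06-05 through 2017-06-07.
2017-06-11 through 2017-06-18 overlaps B on 2017-06-11 through 2017-06-12, 2017-06-16 through 2017-06-18.
2017-06-22 through 2017-06-22 overlaps B on 2017-06-22 through 2017-06-22.
2017-07-03 through 2017-07-06 falls entirely outside B.

2017-06-05 through 2017-06-07, 2017-06-11 through 2017-06-12, 2017-06-16 through 2017-06-18, 2017-06-22 through 2017-06-22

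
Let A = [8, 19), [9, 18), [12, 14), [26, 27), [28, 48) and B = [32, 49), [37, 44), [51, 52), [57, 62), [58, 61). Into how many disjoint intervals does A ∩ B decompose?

1

First set merges to [8, 19), [26, 27), [28, 48).
Second set merges to [32, 49), [51, 52), [57, 62).
A ∩ B = [32, 48).
That is 1 disjoint piece.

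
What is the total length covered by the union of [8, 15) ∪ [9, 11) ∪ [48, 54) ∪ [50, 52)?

Merged: [8, 15), [48, 54).
Lengths: 7 + 6 = 13.

13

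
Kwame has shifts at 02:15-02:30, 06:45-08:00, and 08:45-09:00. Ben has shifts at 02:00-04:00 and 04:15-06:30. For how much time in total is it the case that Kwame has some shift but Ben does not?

A \ B = 06:45–08:00, 08:45–09:00.
Total: 1 h 15 min + 15 min = 1 h 30 min.

1 h 30 min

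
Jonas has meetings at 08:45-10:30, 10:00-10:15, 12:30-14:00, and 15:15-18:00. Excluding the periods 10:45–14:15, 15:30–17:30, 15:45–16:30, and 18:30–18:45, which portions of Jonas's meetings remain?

08:45-10:30, 15:15-15:30, 17:30-18:00

First set merges to 08:45-10:30, 12:30-14:00, 15:15-18:00.
Second set merges to 10:45-14:15, 15:30-17:30, 18:30-18:45.
08:45-10:30: no B overlap → unchanged.
12:30-14:00: fully covered by B → removed.
15:15-18:00 minus B → 15:15-15:30, 17:30-18:00.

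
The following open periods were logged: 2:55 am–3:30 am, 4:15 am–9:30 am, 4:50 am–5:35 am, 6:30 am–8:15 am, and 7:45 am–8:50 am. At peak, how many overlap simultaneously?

Walk the sorted start/end points keeping a running depth.
The depth first hits 3 at 7:45 am.

3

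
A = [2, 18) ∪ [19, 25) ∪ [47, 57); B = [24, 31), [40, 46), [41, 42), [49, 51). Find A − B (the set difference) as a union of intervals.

[2, 18) ∪ [19, 24) ∪ [47, 49) ∪ [51, 57)

B, merged: [24, 31), [40, 46), [49, 51).
[2, 18): no B overlap → unchanged.
[19, 25) minus B → [19, 24).
[47, 57) minus B → [47, 49), [51, 57).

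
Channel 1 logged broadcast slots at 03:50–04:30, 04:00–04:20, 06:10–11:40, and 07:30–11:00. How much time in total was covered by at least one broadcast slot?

Merged: 03:50–04:30, 06:10–11:40.
Lengths: 40 min + 5 h 30 min = 6 h 10 min.

6 h 10 min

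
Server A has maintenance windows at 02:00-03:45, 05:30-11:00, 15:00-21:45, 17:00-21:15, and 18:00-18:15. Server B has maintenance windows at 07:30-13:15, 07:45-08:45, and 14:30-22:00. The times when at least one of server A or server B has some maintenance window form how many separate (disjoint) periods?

A, merged: 02:00-03:45, 05:30-11:00, 15:00-21:45.
B, merged: 07:30-13:15, 14:30-22:00.
A ∪ B = 02:00-03:45, 05:30-13:15, 14:30-22:00.
That is 3 disjoint pieces.

3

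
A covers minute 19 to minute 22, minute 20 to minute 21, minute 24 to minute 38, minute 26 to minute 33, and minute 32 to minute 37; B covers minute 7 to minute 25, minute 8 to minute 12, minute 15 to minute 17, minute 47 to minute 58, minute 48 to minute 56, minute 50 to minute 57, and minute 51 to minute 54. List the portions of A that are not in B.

A, merged: minute 19 to minute 22, minute 24 to minute 38.
B, merged: minute 7 to minute 25, minute 47 to minute 58.
minute 19 to minute 22 lies entirely inside B → drops out.
minute 24 to minute 38 with B removed leaves minute 25 to minute 38.

minute 25 to minute 38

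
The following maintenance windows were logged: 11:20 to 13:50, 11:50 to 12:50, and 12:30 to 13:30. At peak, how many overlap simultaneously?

3

Walk the sorted start/end points keeping a running depth.
The depth first hits 3 at 12:30.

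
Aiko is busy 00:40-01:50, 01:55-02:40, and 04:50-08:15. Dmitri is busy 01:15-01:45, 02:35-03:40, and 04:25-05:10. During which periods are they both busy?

01:15-01:45, 02:35-02:40, 04:50-05:10

00:40-01:50 overlaps B on 01:15-01:45.
01:55-02:40 overlaps B on 02:35-02:40.
04:50-08:15 overlaps B on 04:50-05:10.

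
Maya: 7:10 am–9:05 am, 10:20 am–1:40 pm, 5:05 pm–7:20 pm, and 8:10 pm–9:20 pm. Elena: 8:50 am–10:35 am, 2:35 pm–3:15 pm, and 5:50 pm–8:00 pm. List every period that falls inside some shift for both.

7:10 am-9:05 am meets the second set on 8:50 am-9:05 am.
10:20 am-1:40 pm meets the second set on 10:20 am-10:35 am.
5:05 pm-7:20 pm meets the second set on 5:50 pm-7:20 pm.
8:10 pm-9:20 pm: no overlap with the second set.

8:50 am-9:05 am, 10:20 am-10:35 am, 5:50 pm-7:20 pm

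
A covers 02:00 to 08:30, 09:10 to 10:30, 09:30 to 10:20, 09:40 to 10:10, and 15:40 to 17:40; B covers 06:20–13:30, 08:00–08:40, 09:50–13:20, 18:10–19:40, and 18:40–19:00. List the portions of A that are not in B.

First set merges to 02:00-08:30, 09:10-10:30, 15:40-17:40.
Second set merges to 06:20-13:30, 18:10-19:40.
02:00-08:30 minus B → 02:00-06:20.
09:10-10:30: fully covered by B → removed.
15:40-17:40: no B overlap → unchanged.

02:00-06:20, 15:40-17:40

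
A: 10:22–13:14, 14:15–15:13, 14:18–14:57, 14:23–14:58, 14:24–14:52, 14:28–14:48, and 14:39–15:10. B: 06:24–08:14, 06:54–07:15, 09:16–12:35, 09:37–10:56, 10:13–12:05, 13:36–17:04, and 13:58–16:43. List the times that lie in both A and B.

Merge the first list: 10:22-13:14, 14:15-15:13.
Merge the second list: 06:24-08:14, 09:16-12:35, 13:36-17:04.
10:22-13:14 meets the second set on 10:22-12:35.
14:15-15:13 meets the second set on 14:15-15:13.

10:22-12:35, 14:15-15:13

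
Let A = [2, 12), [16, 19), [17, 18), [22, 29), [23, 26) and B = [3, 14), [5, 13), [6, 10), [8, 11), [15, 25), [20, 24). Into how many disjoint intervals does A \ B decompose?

2

A, merged: [2, 12), [16, 19), [22, 29).
B, merged: [3, 14), [15, 25).
A \ B = [2, 3), [25, 29).
That is 2 disjoint pieces.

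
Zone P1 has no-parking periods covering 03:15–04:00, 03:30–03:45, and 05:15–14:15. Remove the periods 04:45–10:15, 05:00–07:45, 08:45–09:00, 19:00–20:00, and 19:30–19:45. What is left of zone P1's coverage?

03:15–04:00, 10:15–14:15

Merge the first list: 03:15–04:00, 05:15–14:15.
Merge the second list: 04:45–10:15, 19:00–20:00.
03:15–04:00 is untouched.
05:15–14:15 with B removed leaves 10:15–14:15.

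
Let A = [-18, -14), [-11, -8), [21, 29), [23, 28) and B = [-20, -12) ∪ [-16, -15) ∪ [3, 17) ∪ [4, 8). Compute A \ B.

A, merged: [-18, -14), [-11, -8), [21, 29).
B, merged: [-20, -12), [3, 17).
[-18, -14) lies entirely inside B → drops out.
[-11, -8) is untouched.
[21, 29) is untouched.

[-11, -8) ∪ [21, 29)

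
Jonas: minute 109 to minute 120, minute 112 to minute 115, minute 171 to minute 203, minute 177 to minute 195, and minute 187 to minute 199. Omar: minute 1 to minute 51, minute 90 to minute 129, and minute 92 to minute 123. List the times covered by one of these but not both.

minute 1 to minute 51, minute 90 to minute 109, minute 120 to minute 129, minute 171 to minute 203

A, merged: minute 109 to minute 120, minute 171 to minute 203.
B, merged: minute 1 to minute 51, minute 90 to minute 129.
Only in the first: minute 171 to minute 203.
Only in the second: minute 1 to minute 51, minute 90 to minute 109, minute 120 to minute 129.
Together these are the periods covered by exactly one.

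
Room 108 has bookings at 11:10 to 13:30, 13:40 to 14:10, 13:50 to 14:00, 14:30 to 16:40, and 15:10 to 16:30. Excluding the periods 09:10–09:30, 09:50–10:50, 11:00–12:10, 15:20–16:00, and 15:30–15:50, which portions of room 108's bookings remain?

A, merged: 11:10-13:30, 13:40-14:10, 14:30-16:40.
B, merged: 09:10-09:30, 09:50-10:50, 11:00-12:10, 15:20-16:00.
11:10-13:30 with B removed leaves 12:10-13:30.
13:40-14:10 is untouched.
14:30-16:40 with B removed leaves 14:30-15:20, 16:00-16:40.

12:10-13:30, 13:40-14:10, 14:30-15:20, 16:00-16:40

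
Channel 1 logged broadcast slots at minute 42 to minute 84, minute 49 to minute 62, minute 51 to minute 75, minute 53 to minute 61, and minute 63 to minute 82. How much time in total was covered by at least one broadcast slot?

42 minutes

Merged: minute 42 to minute 84.
Length: 42 minutes.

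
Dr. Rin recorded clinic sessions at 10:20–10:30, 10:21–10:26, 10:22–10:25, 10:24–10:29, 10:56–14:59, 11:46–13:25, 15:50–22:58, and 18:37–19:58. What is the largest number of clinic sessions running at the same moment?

4

Walk the sorted start/end points keeping a running depth.
The depth first hits 4 at 10:24.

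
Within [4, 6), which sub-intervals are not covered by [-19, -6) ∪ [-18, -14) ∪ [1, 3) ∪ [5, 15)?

[4, 5)

After merging, the occupied span is [-19, -6), [1, 3), [5, 15).
Complement within [4, 6): [4, 5).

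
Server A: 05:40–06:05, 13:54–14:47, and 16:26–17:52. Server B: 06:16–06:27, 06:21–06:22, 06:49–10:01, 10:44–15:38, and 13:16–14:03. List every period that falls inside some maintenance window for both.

13:54-14:47

Merge the second list: 06:16-06:27, 06:49-10:01, 10:44-15:38.
05:40-06:05 falls entirely outside B.
13:54-14:47 overlaps B on 13:54-14:47.
16:26-17:52 falls entirely outside B.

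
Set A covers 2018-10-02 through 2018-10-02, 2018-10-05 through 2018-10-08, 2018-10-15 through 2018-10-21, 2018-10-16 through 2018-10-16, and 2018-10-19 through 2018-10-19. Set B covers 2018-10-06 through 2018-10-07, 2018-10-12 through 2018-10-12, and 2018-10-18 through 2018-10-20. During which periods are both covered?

2018-10-06 through 2018-10-07, 2018-10-18 through 2018-10-20

Merge the first list: 2018-10-02 through 2018-10-02, 2018-10-05 through 2018-10-08, 2018-10-15 through 2018-10-21.
2018-10-02 through 2018-10-02 meets no B interval.
2018-10-05 through 2018-10-08 ∩ B → 2018-10-06 through 2018-10-07.
2018-10-15 through 2018-10-21 ∩ B → 2018-10-18 through 2018-10-20.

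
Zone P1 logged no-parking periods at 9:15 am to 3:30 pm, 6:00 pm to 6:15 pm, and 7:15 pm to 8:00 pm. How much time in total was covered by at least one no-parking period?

Merged: 9:15 am–3:30 pm, 6:00 pm–6:15 pm, 7:15 pm–8:00 pm.
Lengths: 6 h 15 min + 15 min + 45 min = 7 h 15 min.

7 h 15 min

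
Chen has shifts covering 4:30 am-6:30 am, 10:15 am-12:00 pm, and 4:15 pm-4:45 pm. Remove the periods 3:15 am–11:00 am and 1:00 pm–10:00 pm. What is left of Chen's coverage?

11:00 am-12:00 pm

4:30 am-6:30 am lies entirely inside B → drops out.
10:15 am-12:00 pm with B removed leaves 11:00 am-12:00 pm.
4:15 pm-4:45 pm lies entirely inside B → drops out.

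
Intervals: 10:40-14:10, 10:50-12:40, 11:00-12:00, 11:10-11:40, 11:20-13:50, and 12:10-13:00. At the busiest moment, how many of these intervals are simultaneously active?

At 11:20, 5 of the intervals are simultaneously active.
No point has more.

5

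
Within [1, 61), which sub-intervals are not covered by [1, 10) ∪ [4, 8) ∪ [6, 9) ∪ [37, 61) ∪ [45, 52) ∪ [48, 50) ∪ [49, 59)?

The merged coverage is [1, 10), [37, 61).
Gaps within [1, 61): [10, 37).

[10, 37)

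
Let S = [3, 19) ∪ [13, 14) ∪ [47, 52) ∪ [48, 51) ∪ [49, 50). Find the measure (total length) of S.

21

Merged: [3, 19), [47, 52).
Lengths: 16 + 5 = 21.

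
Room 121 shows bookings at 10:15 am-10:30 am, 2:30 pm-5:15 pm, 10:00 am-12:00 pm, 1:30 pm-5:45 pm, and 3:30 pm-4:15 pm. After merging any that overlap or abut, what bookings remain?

Sort by start: 10:00 am–12:00 pm, 10:15 am–10:30 am, 1:30 pm–5:45 pm, 2:30 pm–5:15 pm, 3:30 pm–4:15 pm.
10:15 am–10:30 am overlaps/touches 10:00 am–12:00 pm → extend to 10:00 am–12:00 pm.
1:30 pm–5:45 pm is disjoint → start new block.
2:30 pm–5:15 pm overlaps/touches 1:30 pm–5:45 pm → extend to 1:30 pm–5:45 pm.
3:30 pm–4:15 pm overlaps/touches 1:30 pm–5:45 pm → extend to 1:30 pm–5:45 pm.

10:00 am–12:00 pm, 1:30 pm–5:45 pm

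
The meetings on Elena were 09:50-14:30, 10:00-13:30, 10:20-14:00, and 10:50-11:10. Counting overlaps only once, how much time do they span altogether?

4 h 40 min

Merged: 09:50–14:30.
Length: 4 h 40 min.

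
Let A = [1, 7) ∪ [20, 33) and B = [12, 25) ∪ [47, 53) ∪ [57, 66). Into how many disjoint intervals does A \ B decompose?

A \ B = [1, 7), [25, 33).
That is 2 disjoint pieces.

2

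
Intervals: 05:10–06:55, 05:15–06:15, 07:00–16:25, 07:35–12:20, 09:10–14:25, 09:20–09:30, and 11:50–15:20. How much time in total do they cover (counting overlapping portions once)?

11 h 10 min

Merged: 05:10–06:55, 07:00–16:25.
Lengths: 1 h 45 min + 9 h 25 min = 11 h 10 min.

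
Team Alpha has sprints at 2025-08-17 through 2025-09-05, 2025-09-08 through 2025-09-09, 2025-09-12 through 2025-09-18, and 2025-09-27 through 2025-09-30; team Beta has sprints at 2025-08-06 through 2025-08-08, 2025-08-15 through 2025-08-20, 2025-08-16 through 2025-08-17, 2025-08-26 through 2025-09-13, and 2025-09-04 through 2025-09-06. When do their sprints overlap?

2025-08-17 through 2025-08-20, 2025-08-26 through 2025-09-05, 2025-09-08 through 2025-09-09, 2025-09-12 through 2025-09-13

Merge the second list: 2025-08-06 through 2025-08-08, 2025-08-15 through 2025-08-20, 2025-08-26 through 2025-09-13.
2025-08-17 through 2025-09-05 meets the second set on 2025-08-17 through 2025-08-20, 2025-08-26 through 2025-09-05.
2025-09-08 through 2025-09-09 meets the second set on 2025-09-08 through 2025-09-09.
2025-09-12 through 2025-09-18 meets the second set on 2025-09-12 through 2025-09-13.
2025-09-27 through 2025-09-30: no overlap with the second set.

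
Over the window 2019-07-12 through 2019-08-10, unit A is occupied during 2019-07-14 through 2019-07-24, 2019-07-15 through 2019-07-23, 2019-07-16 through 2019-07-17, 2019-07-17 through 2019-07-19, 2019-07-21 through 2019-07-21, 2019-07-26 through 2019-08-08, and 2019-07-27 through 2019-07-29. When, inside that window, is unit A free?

Covered (merged): 2019-07-14 through 2019-07-24, 2019-07-26 through 2019-08-08.
Uncovered inside 2019-07-12 through 2019-08-10: 2019-07-12 through 2019-07-13, 2019-07-25 through 2019-07-25, 2019-08-09 through 2019-08-10.

2019-07-12 through 2019-07-13, 2019-07-25 through 2019-07-25, 2019-08-09 through 2019-08-10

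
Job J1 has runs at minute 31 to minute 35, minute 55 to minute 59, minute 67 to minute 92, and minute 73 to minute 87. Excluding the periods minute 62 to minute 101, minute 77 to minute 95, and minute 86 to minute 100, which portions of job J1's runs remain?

Merge the first list: minute 31 to minute 35, minute 55 to minute 59, minute 67 to minute 92.
Merge the second list: minute 62 to minute 101.
minute 31 to minute 35: nothing removed.
minute 55 to minute 59: nothing removed.
minute 67 to minute 92: entirely removed.

minute 31 to minute 35, minute 55 to minute 59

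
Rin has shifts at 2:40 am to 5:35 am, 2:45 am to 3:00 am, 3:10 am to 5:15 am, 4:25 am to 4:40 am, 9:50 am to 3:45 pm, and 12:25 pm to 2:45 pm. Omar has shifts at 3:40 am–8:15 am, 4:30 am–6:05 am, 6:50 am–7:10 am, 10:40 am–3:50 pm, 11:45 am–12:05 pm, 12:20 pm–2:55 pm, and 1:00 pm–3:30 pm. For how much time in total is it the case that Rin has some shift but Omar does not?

First set merges to 2:40 am-5:35 am, 9:50 am-3:45 pm.
Second set merges to 3:40 am-8:15 am, 10:40 am-3:50 pm.
A \ B = 2:40 am-3:40 am, 9:50 am-10:40 am.
Total: 1 h + 50 min = 1 h 50 min.

1 h 50 min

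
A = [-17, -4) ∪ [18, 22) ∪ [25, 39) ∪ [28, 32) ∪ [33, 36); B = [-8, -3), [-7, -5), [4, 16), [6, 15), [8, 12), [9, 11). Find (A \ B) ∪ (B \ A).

[-17, -8) ∪ [-4, -3) ∪ [4, 16) ∪ [18, 22) ∪ [25, 39)

A, merged: [-17, -4), [18, 22), [25, 39).
B, merged: [-8, -3), [4, 16).
A but not B: [-17, -8), [18, 22), [25, 39).
B but not A: [-4, -3), [4, 16).
Combining gives A △ B.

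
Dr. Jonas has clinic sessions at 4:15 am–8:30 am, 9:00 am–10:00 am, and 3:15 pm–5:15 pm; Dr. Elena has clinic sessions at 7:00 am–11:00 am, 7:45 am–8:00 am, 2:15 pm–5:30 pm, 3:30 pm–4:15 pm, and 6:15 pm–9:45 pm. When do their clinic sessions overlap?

7:00 am–8:30 am, 9:00 am–10:00 am, 3:15 pm–5:15 pm

Merge the second list: 7:00 am–11:00 am, 2:15 pm–5:30 pm, 6:15 pm–9:45 pm.
4:15 am–8:30 am meets the second set on 7:00 am–8:30 am.
9:00 am–10:00 am meets the second set on 9:00 am–10:00 am.
3:15 pm–5:15 pm meets the second set on 3:15 pm–5:15 pm.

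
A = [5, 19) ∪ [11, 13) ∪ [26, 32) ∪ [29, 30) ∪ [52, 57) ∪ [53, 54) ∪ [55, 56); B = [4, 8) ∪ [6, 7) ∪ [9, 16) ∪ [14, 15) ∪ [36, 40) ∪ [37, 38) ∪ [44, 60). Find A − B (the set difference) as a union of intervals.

[8, 9) ∪ [16, 19) ∪ [26, 32)

First set merges to [5, 19), [26, 32), [52, 57).
Second set merges to [4, 8), [9, 16), [36, 40), [44, 60).
[5, 19) with B removed leaves [8, 9), [16, 19).
[26, 32) is untouched.
[52, 57) lies entirely inside B → drops out.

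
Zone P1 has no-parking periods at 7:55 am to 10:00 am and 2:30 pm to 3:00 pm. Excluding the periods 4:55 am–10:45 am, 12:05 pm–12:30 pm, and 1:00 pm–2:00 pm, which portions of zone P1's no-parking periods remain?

7:55 am-10:00 am lies entirely inside B → drops out.
2:30 pm-3:00 pm is untouched.

2:30 pm-3:00 pm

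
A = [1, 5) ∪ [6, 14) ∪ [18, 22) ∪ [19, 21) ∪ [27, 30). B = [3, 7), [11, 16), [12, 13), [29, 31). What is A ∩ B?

Merge the first list: [1, 5), [6, 14), [18, 22), [27, 30).
Merge the second list: [3, 7), [11, 16), [29, 31).
[1, 5) ∩ B → [3, 5).
[6, 14) ∩ B → [6, 7), [11, 14).
[18, 22) meets no B interval.
[27, 30) ∩ B → [29, 30).

[3, 5) ∪ [6, 7) ∪ [11, 14) ∪ [29, 30)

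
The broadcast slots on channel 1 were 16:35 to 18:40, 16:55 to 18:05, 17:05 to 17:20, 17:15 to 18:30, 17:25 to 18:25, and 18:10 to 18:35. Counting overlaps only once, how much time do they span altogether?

2 h 5 min

Merged: 16:35-18:40.
Length: 2 h 5 min.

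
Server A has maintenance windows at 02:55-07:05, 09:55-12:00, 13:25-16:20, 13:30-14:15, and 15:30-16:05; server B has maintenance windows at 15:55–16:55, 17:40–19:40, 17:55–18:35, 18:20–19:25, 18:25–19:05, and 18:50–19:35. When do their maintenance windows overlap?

A, merged: 02:55-07:05, 09:55-12:00, 13:25-16:20.
B, merged: 15:55-16:55, 17:40-19:40.
02:55-07:05 falls entirely outside B.
09:55-12:00 falls entirely outside B.
13:25-16:20 overlaps B on 15:55-16:20.

15:55-16:20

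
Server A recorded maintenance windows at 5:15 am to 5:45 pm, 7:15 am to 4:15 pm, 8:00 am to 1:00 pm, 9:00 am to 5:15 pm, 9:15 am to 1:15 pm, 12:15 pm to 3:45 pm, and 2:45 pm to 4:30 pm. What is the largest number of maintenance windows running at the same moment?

6

At 12:15 pm, 6 of the intervals are simultaneously active.
No point has more.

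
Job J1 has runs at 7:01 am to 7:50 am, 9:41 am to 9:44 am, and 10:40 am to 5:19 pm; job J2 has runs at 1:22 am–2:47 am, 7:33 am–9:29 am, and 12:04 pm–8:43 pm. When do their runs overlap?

7:01 am–7:50 am ∩ B → 7:33 am–7:50 am.
9:41 am–9:44 am meets no B interval.
10:40 am–5:19 pm ∩ B → 12:04 pm–5:19 pm.

7:33 am–7:50 am, 12:04 pm–5:19 pm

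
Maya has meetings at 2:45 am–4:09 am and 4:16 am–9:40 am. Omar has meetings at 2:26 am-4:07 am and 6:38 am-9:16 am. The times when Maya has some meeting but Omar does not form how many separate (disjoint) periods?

A \ B = 4:07 am-4:09 am, 4:16 am-6:38 am, 9:16 am-9:40 am.
That is 3 disjoint pieces.

3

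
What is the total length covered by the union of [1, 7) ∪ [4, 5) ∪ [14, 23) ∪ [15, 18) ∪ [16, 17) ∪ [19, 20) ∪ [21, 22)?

Merged: [1, 7), [14, 23).
Lengths: 6 + 9 = 15.

15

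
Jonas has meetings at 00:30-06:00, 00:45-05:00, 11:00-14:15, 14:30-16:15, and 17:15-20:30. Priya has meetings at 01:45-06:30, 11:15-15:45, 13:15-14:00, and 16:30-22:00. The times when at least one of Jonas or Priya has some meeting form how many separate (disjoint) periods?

3

First set merges to 00:30-06:00, 11:00-14:15, 14:30-16:15, 17:15-20:30.
Second set merges to 01:45-06:30, 11:15-15:45, 16:30-22:00.
A ∪ B = 00:30-06:30, 11:00-16:15, 16:30-22:00.
That is 3 disjoint pieces.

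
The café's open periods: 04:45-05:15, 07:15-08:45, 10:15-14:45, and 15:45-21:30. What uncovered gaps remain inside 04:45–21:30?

05:15–07:15, 08:45–10:15, 14:45–15:45

The merged coverage is 04:45–05:15, 07:15–08:45, 10:15–14:45, 15:45–21:30.
Uncovered inside 04:45–21:30: 05:15–07:15, 08:45–10:15, 14:45–15:45.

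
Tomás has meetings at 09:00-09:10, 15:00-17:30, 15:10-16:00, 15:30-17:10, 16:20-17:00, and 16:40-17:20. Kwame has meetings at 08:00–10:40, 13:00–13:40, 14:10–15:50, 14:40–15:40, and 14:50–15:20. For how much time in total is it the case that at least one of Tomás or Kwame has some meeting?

Merge the first list: 09:00-09:10, 15:00-17:30.
Merge the second list: 08:00-10:40, 13:00-13:40, 14:10-15:50.
A ∪ B = 08:00-10:40, 13:00-13:40, 14:10-17:30.
Total: 2 h 40 min + 40 min + 3 h 20 min = 6 h 40 min.

6 h 40 min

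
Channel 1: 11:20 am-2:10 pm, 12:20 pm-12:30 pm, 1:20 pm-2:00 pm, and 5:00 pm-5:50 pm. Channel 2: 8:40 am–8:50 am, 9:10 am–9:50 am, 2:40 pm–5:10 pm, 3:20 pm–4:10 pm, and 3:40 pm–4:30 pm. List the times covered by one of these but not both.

A, merged: 11:20 am-2:10 pm, 5:00 pm-5:50 pm.
B, merged: 8:40 am-8:50 am, 9:10 am-9:50 am, 2:40 pm-5:10 pm.
A \ B = 11:20 am-2:10 pm, 5:10 pm-5:50 pm.
B \ A = 8:40 am-8:50 am, 9:10 am-9:50 am, 2:40 pm-5:00 pm.
Union of the two gives the symmetric difference.

8:40 am-8:50 am, 9:10 am-9:50 am, 11:20 am-2:10 pm, 2:40 pm-5:00 pm, 5:10 pm-5:50 pm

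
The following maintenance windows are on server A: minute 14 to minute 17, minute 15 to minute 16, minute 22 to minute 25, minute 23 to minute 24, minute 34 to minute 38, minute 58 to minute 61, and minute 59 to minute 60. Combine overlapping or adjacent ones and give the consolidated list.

minute 14 to minute 17, minute 22 to minute 25, minute 34 to minute 38, minute 58 to minute 61

minute 15 to minute 16 overlaps/touches minute 14 to minute 17 → extend to minute 14 to minute 17.
minute 22 to minute 25 is disjoint → start new block.
minute 23 to minute 24 overlaps/touches minute 22 to minute 25 → extend to minute 22 to minute 25.
minute 34 to minute 38 is disjoint → start new block.
minute 58 to minute 61 is disjoint → start new block.
minute 59 to minute 60 overlaps/touches minute 58 to minute 61 → extend to minute 58 to minute 61.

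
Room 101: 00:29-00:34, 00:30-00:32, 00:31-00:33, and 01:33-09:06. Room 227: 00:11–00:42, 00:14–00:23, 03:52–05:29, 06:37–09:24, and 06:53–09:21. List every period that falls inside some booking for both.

00:29–00:34, 03:52–05:29, 06:37–09:06

A, merged: 00:29–00:34, 01:33–09:06.
B, merged: 00:11–00:42, 03:52–05:29, 06:37–09:24.
00:29–00:34 overlaps B on 00:29–00:34.
01:33–09:06 overlaps B on 03:52–05:29, 06:37–09:06.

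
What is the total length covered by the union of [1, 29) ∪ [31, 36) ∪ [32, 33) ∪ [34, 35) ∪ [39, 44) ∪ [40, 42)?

Merged: [1, 29), [31, 36), [39, 44).
Lengths: 28 + 5 + 5 = 38.

38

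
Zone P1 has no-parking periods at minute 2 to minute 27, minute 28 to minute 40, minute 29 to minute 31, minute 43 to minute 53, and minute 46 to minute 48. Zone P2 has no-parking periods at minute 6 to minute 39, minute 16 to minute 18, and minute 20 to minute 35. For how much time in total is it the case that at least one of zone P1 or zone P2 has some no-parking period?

Merge the first list: minute 2 to minute 27, minute 28 to minute 40, minute 43 to minute 53.
Merge the second list: minute 6 to minute 39.
A ∪ B = minute 2 to minute 40, minute 43 to minute 53.
Total: 38 minutes + 10 minutes = 48 minutes.

48 minutes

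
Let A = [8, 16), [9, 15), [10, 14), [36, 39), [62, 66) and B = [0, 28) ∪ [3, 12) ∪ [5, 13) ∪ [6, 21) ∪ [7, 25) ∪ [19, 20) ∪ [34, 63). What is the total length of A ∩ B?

Merge the first list: [8, 16), [36, 39), [62, 66).
Merge the second list: [0, 28), [34, 63).
A ∩ B = [8, 16), [36, 39), [62, 63).
Total: 8 + 3 + 1 = 12.

12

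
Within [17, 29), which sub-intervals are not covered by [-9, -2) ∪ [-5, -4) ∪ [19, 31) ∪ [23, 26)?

Covered (merged): [-9, -2), [19, 31).
Complement within [17, 29): [17, 19).

[17, 19)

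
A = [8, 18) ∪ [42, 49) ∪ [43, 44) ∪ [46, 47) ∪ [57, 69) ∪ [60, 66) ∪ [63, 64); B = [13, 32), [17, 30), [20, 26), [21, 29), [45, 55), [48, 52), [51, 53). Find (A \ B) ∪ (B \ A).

[8, 13) ∪ [18, 32) ∪ [42, 45) ∪ [49, 55) ∪ [57, 69)

A, merged: [8, 18), [42, 49), [57, 69).
B, merged: [13, 32), [45, 55).
A but not B: [8, 13), [42, 45), [57, 69).
B but not A: [18, 32), [49, 55).
Combining gives A △ B.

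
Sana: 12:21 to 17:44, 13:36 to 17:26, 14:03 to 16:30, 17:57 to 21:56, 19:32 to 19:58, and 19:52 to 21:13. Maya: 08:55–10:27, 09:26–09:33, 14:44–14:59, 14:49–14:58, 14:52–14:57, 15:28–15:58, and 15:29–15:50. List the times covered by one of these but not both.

A, merged: 12:21–17:44, 17:57–21:56.
B, merged: 08:55–10:27, 14:44–14:59, 15:28–15:58.
A \ B = 12:21–14:44, 14:59–15:28, 15:58–17:44, 17:57–21:56.
B \ A = 08:55–10:27.
Union of the two gives the symmetric difference.

08:55–10:27, 12:21–14:44, 14:59–15:28, 15:58–17:44, 17:57–21:56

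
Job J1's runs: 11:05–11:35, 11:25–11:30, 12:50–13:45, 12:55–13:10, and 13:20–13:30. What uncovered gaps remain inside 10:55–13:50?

10:55–11:05, 11:35–12:50, 13:45–13:50

The merged coverage is 11:05–11:35, 12:50–13:45.
Complement within 10:55–13:50: 10:55–11:05, 11:35–12:50, 13:45–13:50.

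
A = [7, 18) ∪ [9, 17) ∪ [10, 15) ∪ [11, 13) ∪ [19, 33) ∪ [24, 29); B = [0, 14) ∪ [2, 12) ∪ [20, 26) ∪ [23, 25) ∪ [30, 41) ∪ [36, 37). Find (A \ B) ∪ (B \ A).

[0, 7) ∪ [14, 18) ∪ [19, 20) ∪ [26, 30) ∪ [33, 41)

First set merges to [7, 18), [19, 33).
Second set merges to [0, 14), [20, 26), [30, 41).
A but not B: [14, 18), [19, 20), [26, 30).
B but not A: [0, 7), [33, 41).
Combining gives A △ B.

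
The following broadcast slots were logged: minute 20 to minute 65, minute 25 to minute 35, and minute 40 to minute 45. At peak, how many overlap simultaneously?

2

At minute 25, 2 of the intervals are simultaneously active.
No point has more.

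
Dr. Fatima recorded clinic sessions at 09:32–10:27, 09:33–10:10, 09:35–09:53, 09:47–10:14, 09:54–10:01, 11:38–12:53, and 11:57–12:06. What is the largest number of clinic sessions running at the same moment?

At 09:47, 4 of the intervals are simultaneously active.
No point has more.

4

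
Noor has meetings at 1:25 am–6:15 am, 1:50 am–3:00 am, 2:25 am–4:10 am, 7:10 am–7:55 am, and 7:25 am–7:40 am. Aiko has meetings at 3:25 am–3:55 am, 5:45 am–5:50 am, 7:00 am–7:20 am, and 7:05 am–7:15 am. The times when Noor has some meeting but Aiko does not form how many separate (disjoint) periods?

First set merges to 1:25 am–6:15 am, 7:10 am–7:55 am.
Second set merges to 3:25 am–3:55 am, 5:45 am–5:50 am, 7:00 am–7:20 am.
A \ B = 1:25 am–3:25 am, 3:55 am–5:45 am, 5:50 am–6:15 am, 7:20 am–7:55 am.
That is 4 disjoint pieces.

4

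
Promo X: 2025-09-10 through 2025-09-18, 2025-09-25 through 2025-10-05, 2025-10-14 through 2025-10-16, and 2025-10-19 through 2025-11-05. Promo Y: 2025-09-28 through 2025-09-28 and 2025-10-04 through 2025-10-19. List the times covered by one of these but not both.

Only in the first: 2025-09-10 through 2025-09-18, 2025-09-25 through 2025-09-27, 2025-09-29 through 2025-10-03, 2025-10-20 through 2025-11-05.
Only in the second: 2025-10-06 through 2025-10-13, 2025-10-17 through 2025-10-18.
Together these are the periods covered by exactly one.

2025-09-10 through 2025-09-18, 2025-09-25 through 2025-09-27, 2025-09-29 through 2025-10-03, 2025-10-06 through 2025-10-13, 2025-10-17 through 2025-10-18, 2025-10-20 through 2025-11-05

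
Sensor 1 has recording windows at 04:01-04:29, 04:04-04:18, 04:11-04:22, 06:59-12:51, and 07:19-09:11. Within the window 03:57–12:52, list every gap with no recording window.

03:57–04:01, 04:29–06:59, 12:51–12:52

The merged coverage is 04:01–04:29, 06:59–12:51.
Uncovered inside 03:57–12:52: 03:57–04:01, 04:29–06:59, 12:51–12:52.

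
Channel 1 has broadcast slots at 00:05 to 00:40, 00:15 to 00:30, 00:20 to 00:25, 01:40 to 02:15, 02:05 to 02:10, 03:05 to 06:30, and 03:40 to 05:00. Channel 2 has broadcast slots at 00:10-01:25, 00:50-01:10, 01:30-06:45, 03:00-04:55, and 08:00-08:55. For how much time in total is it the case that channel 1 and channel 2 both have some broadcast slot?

4 h 30 min

Merge the first list: 00:05–00:40, 01:40–02:15, 03:05–06:30.
Merge the second list: 00:10–01:25, 01:30–06:45, 08:00–08:55.
A ∩ B = 00:10–00:40, 01:40–02:15, 03:05–06:30.
Total: 30 min + 35 min + 3 h 25 min = 4 h 30 min.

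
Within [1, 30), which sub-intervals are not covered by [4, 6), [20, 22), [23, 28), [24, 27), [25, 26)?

[1, 4) ∪ [6, 20) ∪ [22, 23) ∪ [28, 30)

After merging, the occupied span is [4, 6), [20, 22), [23, 28).
Uncovered inside [1, 30): [1, 4), [6, 20), [22, 23), [28, 30).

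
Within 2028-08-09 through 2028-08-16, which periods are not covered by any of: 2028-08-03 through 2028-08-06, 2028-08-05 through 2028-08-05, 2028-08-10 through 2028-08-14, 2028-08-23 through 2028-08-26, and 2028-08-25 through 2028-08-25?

2028-08-09 through 2028-08-09, 2028-08-15 through 2028-08-16

After merging, the occupied span is 2028-08-03 through 2028-08-06, 2028-08-10 through 2028-08-14, 2028-08-23 through 2028-08-26.
Gaps within 2028-08-09 through 2028-08-16: 2028-08-09 through 2028-08-09, 2028-08-15 through 2028-08-16.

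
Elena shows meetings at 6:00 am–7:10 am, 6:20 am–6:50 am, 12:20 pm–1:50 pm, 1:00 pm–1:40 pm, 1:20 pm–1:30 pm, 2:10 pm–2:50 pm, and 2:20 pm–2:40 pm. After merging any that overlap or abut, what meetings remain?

6:20 am–6:50 am overlaps/touches 6:00 am–7:10 am → extend to 6:00 am–7:10 am.
12:20 pm–1:50 pm is disjoint → start new block.
1:00 pm–1:40 pm overlaps/touches 12:20 pm–1:50 pm → extend to 12:20 pm–1:50 pm.
1:20 pm–1:30 pm overlaps/touches 12:20 pm–1:50 pm → extend to 12:20 pm–1:50 pm.
2:10 pm–2:50 pm is disjoint → start new block.
2:20 pm–2:40 pm overlaps/touches 2:10 pm–2:50 pm → extend to 2:10 pm–2:50 pm.

6:00 am–7:10 am, 12:20 pm–1:50 pm, 2:10 pm–2:50 pm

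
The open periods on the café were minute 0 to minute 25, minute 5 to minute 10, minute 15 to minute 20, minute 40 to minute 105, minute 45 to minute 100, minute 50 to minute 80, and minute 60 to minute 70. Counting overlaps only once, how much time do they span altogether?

90 minutes

Merged: minute 0 to minute 25, minute 40 to minute 105.
Lengths: 25 minutes + 65 minutes = 90 minutes.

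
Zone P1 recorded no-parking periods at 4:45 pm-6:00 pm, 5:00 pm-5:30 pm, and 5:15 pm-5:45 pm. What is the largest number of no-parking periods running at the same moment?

At 5:15 pm, 3 of the intervals are simultaneously active.
No point has more.

3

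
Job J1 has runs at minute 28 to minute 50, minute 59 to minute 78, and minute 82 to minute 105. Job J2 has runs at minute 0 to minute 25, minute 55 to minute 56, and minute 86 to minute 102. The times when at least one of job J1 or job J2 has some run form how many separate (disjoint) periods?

5

A ∪ B = minute 0 to minute 25, minute 28 to minute 50, minute 55 to minute 56, minute 59 to minute 78, minute 82 to minute 105.
That is 5 disjoint pieces.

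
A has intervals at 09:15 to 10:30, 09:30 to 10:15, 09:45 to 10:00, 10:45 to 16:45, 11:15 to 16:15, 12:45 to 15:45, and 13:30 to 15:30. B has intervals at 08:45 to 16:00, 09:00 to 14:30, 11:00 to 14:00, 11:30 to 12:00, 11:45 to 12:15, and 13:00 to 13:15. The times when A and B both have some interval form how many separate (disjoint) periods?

2

First set merges to 09:15-10:30, 10:45-16:45.
Second set merges to 08:45-16:00.
A ∩ B = 09:15-10:30, 10:45-16:00.
That is 2 disjoint pieces.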